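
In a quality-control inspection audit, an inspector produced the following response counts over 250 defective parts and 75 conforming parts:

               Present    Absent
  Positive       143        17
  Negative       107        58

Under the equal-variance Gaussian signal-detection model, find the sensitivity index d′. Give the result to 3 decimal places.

H = 143/250 = 0.5720
FA = 17/75 = 0.2267
z(H) = z(0.5720) = 0.1815
z(FA) = z(0.2267) = -0.7498
d' = z(H) − z(FA) = 0.1815 − (-0.7498) = 0.9313

d′ = 0.931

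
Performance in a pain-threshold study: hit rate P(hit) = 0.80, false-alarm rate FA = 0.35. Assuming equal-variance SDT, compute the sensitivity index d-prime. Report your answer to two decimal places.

d-prime = 1.23

z(0.80) = 0.8416, z(0.35) = -0.3853
d' = z(H) − z(FA) = 0.8416 − (-0.3853) = 1.2269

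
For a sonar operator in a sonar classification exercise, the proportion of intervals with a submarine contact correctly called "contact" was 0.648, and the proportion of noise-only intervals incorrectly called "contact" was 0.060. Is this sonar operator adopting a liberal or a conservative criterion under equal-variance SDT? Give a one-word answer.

conservative

z(H) = 0.380, z(FA) = -1.555
c = −½·(z(H) + z(FA)) = 0.5875
c > 0 → conservative criterion (biased toward responding “no”).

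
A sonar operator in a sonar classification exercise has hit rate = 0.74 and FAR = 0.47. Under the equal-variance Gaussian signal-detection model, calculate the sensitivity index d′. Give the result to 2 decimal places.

d′ = 0.72

z(H) = 0.6433
z(FA) = -0.0753
d' = z(H) − z(FA) = 0.6433 − (-0.0753) = 0.7186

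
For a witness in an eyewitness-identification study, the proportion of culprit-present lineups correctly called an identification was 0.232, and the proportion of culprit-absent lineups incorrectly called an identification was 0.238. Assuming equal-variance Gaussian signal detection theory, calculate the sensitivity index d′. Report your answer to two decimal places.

d′ = -0.02

z(H) = -0.732
z(FA) = -0.713
d' = z(H) − z(FA) = -0.732 − (-0.713) = -0.019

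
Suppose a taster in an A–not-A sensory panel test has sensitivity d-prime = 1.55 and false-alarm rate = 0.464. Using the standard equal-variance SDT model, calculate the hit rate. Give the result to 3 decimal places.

z(false-alarm rate) = z(0.464) = -0.0904
z(H) = z(FA) + d' = -0.0904 + 1.55 = 1.4596
hit rate = Φ(1.4596) = 0.9278

hit rate = 0.928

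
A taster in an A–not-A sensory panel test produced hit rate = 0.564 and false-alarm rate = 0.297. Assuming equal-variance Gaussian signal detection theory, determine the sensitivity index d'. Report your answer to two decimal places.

d' = 0.69

z(0.564) = 0.1611, z(0.297) = -0.5330
d' = z(H) − z(FA) = 0.1611 − (-0.5330) = 0.6941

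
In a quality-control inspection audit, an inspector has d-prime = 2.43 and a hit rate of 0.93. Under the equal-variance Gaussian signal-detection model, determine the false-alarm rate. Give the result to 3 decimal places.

z(hit rate) = z(0.93) = 1.4758
z(FA) = z(H) − d' = 1.4758 − 2.43 = -0.9542
false-alarm rate = Φ(-0.9542) = 0.1700

false-alarm rate = 0.170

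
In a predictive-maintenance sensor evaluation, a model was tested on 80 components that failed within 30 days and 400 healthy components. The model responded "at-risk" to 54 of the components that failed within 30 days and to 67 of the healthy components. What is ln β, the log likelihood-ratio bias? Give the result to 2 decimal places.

H = 54/80 = 0.6750
FA = 67/400 = 0.1675
z(0.6750) = 0.454, z(0.1675) = -0.964
ln β = −½·[z(H)² − z(FA)²] = −0.5 × (0.206 − 0.929) = 0.3615

ln β = 0.36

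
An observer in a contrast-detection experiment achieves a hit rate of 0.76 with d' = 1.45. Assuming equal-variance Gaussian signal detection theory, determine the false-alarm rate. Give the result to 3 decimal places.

false-alarm rate = 0.229

z(hit rate) = z(0.76) = 0.7063
z(FA) = z(H) − d' = 0.7063 − 1.45 = -0.7437
false-alarm rate = Φ(-0.7437) = 0.2285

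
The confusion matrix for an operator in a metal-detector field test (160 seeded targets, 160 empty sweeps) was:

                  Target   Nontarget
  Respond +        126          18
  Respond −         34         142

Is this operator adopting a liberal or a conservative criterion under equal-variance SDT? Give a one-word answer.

conservative

z(H) = 0.798, z(FA) = -1.213
c = −½·(z(H) + z(FA)) = 0.2075
c > 0 → conservative criterion (biased toward responding “no”).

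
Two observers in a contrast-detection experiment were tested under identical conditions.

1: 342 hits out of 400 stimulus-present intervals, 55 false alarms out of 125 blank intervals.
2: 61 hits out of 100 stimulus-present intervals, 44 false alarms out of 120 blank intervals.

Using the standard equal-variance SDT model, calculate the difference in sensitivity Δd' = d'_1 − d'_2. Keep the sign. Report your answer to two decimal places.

1: z(0.8550) = 1.058, z(0.4400) = -0.151, d' = 1.209
2: z(0.6100) = 0.279, z(0.3667) = -0.341, d' = 0.620
Δd' = d'_1 − d'_2 = 1.209 − 0.620 = 0.589
1 has the higher sensitivity.

Δd' = 0.59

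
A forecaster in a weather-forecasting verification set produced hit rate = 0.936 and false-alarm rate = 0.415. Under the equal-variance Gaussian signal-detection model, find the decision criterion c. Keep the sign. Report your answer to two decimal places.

c = -0.65

Φ⁻¹(H) = Φ⁻¹(0.936) = 1.5220
Φ⁻¹(FA) = Φ⁻¹(0.415) = -0.2147
c = −½·[z(H) + z(FA)] = −0.5 × (1.5220 + (-0.2147)) = -0.65365
c < 0: the forecaster has a liberal response bias.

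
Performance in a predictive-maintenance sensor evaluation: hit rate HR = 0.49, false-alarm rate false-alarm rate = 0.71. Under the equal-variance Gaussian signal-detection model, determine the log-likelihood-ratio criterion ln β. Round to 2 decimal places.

ln β = 0.15

Φ⁻¹(H) = Φ⁻¹(0.49) = -0.025
Φ⁻¹(FA) = Φ⁻¹(0.71) = 0.553
ln β = −½·[z(H)² − z(FA)²] = −0.5 × (0.001 − 0.306) = 0.1525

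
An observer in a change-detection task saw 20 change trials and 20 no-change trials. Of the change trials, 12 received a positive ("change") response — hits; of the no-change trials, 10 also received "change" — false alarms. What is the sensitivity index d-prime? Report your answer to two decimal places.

H = 12/20 = 0.6000
FA = 10/20 = 0.5000
Φ⁻¹(H) = 0.253
Φ⁻¹(FA) = 0.000
d' = z(H) − z(FA) = 0.253 − 0.000 = 0.253

d-prime = 0.25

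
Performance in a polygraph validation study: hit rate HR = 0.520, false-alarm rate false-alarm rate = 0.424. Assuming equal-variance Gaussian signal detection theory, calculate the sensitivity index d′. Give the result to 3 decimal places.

d′ = 0.242

Φ⁻¹(H) = Φ⁻¹(0.520) = 0.0502
Φ⁻¹(FA) = Φ⁻¹(0.424) = -0.1917
d' = z(H) − z(FA) = 0.0502 − (-0.1917) = 0.2419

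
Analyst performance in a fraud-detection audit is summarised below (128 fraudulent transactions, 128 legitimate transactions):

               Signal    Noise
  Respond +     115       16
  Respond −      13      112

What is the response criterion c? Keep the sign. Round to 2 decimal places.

H = 115/128 = 0.8984
FA = 16/128 = 0.1250
z(H) = z(0.8984) = 1.272
z(FA) = z(0.1250) = -1.150
c = −½·[z(H) + z(FA)] = −0.5 × (1.272 + (-1.150)) = -0.061

c = -0.06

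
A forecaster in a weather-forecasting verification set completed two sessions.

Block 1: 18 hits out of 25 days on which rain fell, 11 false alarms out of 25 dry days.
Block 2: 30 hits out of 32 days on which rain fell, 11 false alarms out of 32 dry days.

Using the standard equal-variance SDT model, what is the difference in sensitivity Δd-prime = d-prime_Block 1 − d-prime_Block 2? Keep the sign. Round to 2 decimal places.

Block 1: z(0.7200) = 0.583, z(0.4400) = -0.151, d' = 0.734
Block 2: z(0.9375) = 1.534, z(0.3438) = -0.402, d' = 1.936
Δd' = d'_Block 1 − d'_Block 2 = 0.734 − 1.936 = -1.202
Block 2 has the higher sensitivity.

Δd-prime = -1.20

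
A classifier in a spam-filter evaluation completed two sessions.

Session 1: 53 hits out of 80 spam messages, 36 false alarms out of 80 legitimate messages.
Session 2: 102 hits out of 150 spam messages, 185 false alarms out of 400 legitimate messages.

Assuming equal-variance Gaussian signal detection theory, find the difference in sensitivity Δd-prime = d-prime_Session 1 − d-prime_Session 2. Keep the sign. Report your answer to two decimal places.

Session 1: z(0.6625) = 0.419, z(0.4500) = -0.126, d' = 0.545
Session 2: z(0.6800) = 0.468, z(0.4625) = -0.094, d' = 0.562
Δd' = d'_Session 1 − d'_Session 2 = 0.545 − 0.562 = -0.017
Session 2 has the higher sensitivity.

Δd-prime = -0.02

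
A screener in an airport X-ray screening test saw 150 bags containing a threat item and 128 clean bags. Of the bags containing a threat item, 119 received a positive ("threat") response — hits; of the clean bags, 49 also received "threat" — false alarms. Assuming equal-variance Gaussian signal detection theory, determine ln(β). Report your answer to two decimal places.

ln β = -0.29

H = 119/150 = 0.7933
FA = 49/128 = 0.3828
Φ⁻¹(H) = 0.818
Φ⁻¹(FA) = -0.298
ln β = −½·[z(H)² − z(FA)²] = −0.5 × (0.669 − 0.089) = -0.290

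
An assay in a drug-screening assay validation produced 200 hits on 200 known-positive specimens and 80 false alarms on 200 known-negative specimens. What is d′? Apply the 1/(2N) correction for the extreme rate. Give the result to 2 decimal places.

The hit rate is 200/200 = 1, so apply the 1/(2N) correction: H → 1 − 1/(2·200) = 0.99750.
z(H) = z(0.99750) = 2.807
z(FA) = z(0.40000) = -0.253
d' = 2.807 − (-0.253) = 3.060

d′ = 3.06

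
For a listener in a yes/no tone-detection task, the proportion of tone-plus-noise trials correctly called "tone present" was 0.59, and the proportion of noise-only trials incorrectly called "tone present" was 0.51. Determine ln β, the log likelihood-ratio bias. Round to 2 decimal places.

ln β = -0.03

Φ⁻¹(H) = 0.228
Φ⁻¹(FA) = 0.025
ln β = −½·[z(H)² − z(FA)²] = −0.5 × (0.052 − 0.001) = -0.0255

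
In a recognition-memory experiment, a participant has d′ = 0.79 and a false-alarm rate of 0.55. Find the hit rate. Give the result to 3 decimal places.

hit rate = 0.820

z(false-alarm rate) = z(0.55) = 0.1257
z(H) = z(FA) + d' = 0.1257 + 0.79 = 0.9157
hit rate = Φ(0.9157) = 0.8201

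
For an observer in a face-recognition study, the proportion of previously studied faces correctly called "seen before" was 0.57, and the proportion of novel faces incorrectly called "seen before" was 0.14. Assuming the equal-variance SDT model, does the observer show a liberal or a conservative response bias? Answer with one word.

conservative

z(H) = 0.176, z(FA) = -1.080
c = −½·(z(H) + z(FA)) = 0.452
c > 0 → conservative criterion (biased toward responding “no”).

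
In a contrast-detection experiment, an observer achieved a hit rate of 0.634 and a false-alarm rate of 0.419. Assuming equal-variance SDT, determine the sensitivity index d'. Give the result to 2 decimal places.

Φ⁻¹(H) = Φ⁻¹(0.634) = 0.3425
Φ⁻¹(FA) = Φ⁻¹(0.419) = -0.2045
d' = z(H) − z(FA) = 0.3425 − (-0.2045) = 0.5470

d' = 0.55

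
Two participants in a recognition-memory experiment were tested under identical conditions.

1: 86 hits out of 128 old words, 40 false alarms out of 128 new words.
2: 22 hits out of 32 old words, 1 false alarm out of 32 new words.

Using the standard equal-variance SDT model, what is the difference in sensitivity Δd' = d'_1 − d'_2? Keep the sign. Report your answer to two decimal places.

Δd' = -1.42

1: z(0.6719) = 0.445, z(0.3125) = -0.489, d' = 0.934
2: z(0.6875) = 0.489, z(0.0312) = -1.863, d' = 2.352
Δd' = d'_1 − d'_2 = 0.934 − 2.352 = -1.418
2 has the higher sensitivity.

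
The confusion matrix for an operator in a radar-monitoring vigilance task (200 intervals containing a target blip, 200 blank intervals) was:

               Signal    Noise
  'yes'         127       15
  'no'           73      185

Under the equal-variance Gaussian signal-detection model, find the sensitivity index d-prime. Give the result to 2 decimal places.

H = 127/200 = 0.6350
FA = 15/200 = 0.0750
z(H) = z(0.6350) = 0.3451
z(FA) = z(0.0750) = -1.4395
d' = z(H) − z(FA) = 0.3451 − (-1.4395) = 1.7846

d-prime = 1.78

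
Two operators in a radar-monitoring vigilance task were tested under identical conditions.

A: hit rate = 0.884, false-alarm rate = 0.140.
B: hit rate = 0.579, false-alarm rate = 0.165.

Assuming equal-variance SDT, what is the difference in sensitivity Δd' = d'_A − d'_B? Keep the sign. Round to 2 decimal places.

Δd' = 1.10

A: z(0.884) = 1.195, z(0.140) = -1.080, d' = 2.275
B: z(0.579) = 0.199, z(0.165) = -0.974, d' = 1.173
Δd' = d'_A − d'_B = 2.275 − 1.173 = 1.102
A has the higher sensitivity.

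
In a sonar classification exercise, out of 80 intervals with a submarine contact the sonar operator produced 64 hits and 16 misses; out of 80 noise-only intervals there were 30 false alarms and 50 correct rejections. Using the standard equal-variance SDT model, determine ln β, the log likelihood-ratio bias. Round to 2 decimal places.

ln β = -0.30

H = 64/80 = 0.8000
FA = 30/80 = 0.3750
z(0.8000) = 0.842, z(0.3750) = -0.319
ln β = −½·[z(H)² − z(FA)²] = −0.5 × (0.709 − 0.102) = -0.3035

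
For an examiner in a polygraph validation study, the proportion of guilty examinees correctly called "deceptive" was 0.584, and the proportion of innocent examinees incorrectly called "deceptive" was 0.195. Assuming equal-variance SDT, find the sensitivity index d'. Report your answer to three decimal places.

d' = 1.072

z(H) = 0.2121
z(FA) = -0.8596
d' = z(H) − z(FA) = 0.2121 − (-0.8596) = 1.0717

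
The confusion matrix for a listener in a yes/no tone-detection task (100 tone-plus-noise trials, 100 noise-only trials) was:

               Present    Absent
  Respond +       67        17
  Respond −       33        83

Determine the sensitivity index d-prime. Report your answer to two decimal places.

d-prime = 1.39

H = 67/100 = 0.6700
FA = 17/100 = 0.1700
z(H) = z(0.6700) = 0.440
z(FA) = z(0.1700) = -0.954
d' = z(H) − z(FA) = 0.440 − (-0.954) = 1.394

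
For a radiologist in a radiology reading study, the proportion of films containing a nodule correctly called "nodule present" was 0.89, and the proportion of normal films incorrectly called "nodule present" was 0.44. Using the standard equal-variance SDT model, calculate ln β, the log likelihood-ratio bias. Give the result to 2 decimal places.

ln β = -0.74

z(H) = z(0.89) = 1.227
z(FA) = z(0.44) = -0.151
ln β = −½·[z(H)² − z(FA)²] = −0.5 × (1.506 − 0.023) = -0.7415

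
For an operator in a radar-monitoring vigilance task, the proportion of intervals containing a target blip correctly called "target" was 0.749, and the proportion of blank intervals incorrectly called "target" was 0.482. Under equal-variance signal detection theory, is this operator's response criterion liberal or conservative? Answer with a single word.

liberal

z(H) = 0.671, z(FA) = -0.045
c = −½·(z(H) + z(FA)) = -0.313
c < 0 → liberal criterion (biased toward responding “yes”).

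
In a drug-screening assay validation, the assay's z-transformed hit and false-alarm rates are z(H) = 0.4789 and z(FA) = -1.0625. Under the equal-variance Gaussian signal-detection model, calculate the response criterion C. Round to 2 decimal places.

c = −½·[z(H) + z(FA)] = −½·(0.4789 + (-1.0625)) = 0.2918
c > 0: the assay has a conservative response bias.

C = 0.29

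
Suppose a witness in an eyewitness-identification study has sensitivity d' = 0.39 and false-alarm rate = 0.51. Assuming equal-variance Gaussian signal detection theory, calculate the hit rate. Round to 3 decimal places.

hit rate = 0.661

z(false-alarm rate) = z(0.51) = 0.0251
z(H) = z(FA) + d' = 0.0251 + 0.39 = 0.4151
hit rate = Φ(0.4151) = 0.6610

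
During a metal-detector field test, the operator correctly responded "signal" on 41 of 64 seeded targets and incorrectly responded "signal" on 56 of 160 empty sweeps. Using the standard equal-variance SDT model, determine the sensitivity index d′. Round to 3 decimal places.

H = 41/64 = 0.6406
FA = 56/160 = 0.3500
z(H) = z(0.6406) = 0.3601
z(FA) = z(0.3500) = -0.3853
d' = z(H) − z(FA) = 0.3601 − (-0.3853) = 0.7454

d′ = 0.745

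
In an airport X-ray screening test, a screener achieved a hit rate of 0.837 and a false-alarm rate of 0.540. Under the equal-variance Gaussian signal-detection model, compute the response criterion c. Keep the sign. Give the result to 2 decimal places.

c = -0.54

z(0.837) = 0.982, z(0.540) = 0.100
c = −½·[z(H) + z(FA)] = −0.5 × (0.982 + 0.100) = -0.541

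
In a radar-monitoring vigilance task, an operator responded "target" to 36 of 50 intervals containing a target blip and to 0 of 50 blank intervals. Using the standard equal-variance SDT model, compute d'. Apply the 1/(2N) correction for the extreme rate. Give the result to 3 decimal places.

The false-alarm rate is 0/50 = 0, so apply the 1/(2N) correction: FA → 1/(2·50) = 0.01000.
z(H) = z(0.72000) = 0.5828
z(FA) = z(0.01000) = -2.3263
d' = 0.5828 − (-2.3263) = 2.9091

d' = 2.909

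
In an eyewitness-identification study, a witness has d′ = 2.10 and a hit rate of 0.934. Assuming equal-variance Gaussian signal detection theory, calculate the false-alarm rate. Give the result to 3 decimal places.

z(hit rate) = z(0.934) = 1.5063
z(FA) = z(H) − d' = 1.5063 − 2.10 = -0.5937
false-alarm rate = Φ(-0.5937) = 0.2764

false-alarm rate = 0.276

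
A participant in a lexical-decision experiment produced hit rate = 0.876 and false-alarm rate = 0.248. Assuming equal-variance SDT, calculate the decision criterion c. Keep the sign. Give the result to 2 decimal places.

c = -0.24

Φ⁻¹(H) = 1.155
Φ⁻¹(FA) = -0.681
c = −½·[z(H) + z(FA)] = −0.5 × (1.155 + (-0.681)) = -0.237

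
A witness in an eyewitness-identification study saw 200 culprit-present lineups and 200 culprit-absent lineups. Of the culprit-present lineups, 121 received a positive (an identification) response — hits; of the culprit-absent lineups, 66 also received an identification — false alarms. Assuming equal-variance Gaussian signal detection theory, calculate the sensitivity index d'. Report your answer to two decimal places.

H = 121/200 = 0.6050
FA = 66/200 = 0.3300
z(H) = z(0.6050) = 0.2663
z(FA) = z(0.3300) = -0.4399
d' = z(H) − z(FA) = 0.2663 − (-0.4399) = 0.7062

d' = 0.71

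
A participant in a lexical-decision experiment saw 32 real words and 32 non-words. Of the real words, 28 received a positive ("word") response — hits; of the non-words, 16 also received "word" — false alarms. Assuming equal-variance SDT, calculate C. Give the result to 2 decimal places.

H = 28/32 = 0.8750
FA = 16/32 = 0.5000
z(0.8750) = 1.1503, z(0.5000) = 0.0000
c = −½·[z(H) + z(FA)] = −0.5 × (1.1503 + 0.0000) = -0.57515
c < 0: the participant has a liberal response bias.

C = -0.58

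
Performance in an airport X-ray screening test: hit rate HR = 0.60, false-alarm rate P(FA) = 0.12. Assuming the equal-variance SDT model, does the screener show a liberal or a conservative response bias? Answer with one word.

z(H) = 0.253, z(FA) = -1.175
c = −½·(z(H) + z(FA)) = 0.461
c > 0 → conservative criterion (biased toward responding “no”).

conservative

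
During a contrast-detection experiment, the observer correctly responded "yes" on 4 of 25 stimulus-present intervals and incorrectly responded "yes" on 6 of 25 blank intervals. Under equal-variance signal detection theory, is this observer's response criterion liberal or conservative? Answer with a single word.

conservative

z(H) = -0.994, z(FA) = -0.706
c = −½·(z(H) + z(FA)) = 0.850
c > 0 → conservative criterion (biased toward responding “no”).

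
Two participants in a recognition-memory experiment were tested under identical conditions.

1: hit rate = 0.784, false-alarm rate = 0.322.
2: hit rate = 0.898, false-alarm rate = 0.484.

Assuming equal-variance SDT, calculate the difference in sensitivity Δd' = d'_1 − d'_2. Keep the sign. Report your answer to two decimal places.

1: z(0.784) = 0.786, z(0.322) = -0.462, d' = 1.248
2: z(0.898) = 1.270, z(0.484) = -0.040, d' = 1.310
Δd' = d'_1 − d'_2 = 1.248 − 1.310 = -0.062
2 has the higher sensitivity.

Δd' = -0.06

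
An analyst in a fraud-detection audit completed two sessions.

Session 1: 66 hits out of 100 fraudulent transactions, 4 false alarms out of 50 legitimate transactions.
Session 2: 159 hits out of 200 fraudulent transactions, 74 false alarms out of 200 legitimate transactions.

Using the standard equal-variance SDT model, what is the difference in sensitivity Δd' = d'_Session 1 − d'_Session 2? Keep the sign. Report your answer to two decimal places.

Δd' = 0.66

Session 1: z(0.6600) = 0.412, z(0.0800) = -1.405, d' = 1.817
Session 2: z(0.7950) = 0.824, z(0.3700) = -0.332, d' = 1.156
Δd' = d'_Session 1 − d'_Session 2 = 1.817 − 1.156 = 0.661
Session 1 has the higher sensitivity.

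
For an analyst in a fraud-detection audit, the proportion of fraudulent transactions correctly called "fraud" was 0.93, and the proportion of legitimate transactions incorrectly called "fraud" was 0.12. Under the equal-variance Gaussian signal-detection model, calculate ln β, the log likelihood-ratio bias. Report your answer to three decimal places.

z(H) = 1.4758
z(FA) = -1.1750
ln β = −½·[z(H)² − z(FA)²] = −0.5 × (2.1780 − 1.3806) = -0.3987

ln β = -0.399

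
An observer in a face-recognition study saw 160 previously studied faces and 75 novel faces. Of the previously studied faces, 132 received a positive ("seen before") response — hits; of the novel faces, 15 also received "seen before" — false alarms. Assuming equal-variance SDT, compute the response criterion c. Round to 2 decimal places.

H = 132/160 = 0.8250
FA = 15/75 = 0.2000
z(0.8250) = 0.935, z(0.2000) = -0.842
c = −½·[z(H) + z(FA)] = −0.5 × (0.935 + (-0.842)) = -0.0465

c = -0.05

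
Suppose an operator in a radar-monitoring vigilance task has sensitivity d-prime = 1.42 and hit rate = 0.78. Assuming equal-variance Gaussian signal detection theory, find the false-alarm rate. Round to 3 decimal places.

z(hit rate) = z(0.78) = 0.7722
z(FA) = z(H) − d' = 0.7722 − 1.42 = -0.6478
false-alarm rate = Φ(-0.6478) = 0.2586

false-alarm rate = 0.259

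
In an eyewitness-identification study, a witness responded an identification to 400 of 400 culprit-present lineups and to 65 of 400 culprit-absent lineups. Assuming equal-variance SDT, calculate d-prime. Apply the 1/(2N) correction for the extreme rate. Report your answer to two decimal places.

d-prime = 4.01

The hit rate is 400/400 = 1, so apply the 1/(2N) correction: H → 1 − 1/(2·400) = 0.99875.
z(H) = z(0.99875) = 3.023
z(FA) = z(0.16250) = -0.984
d' = 3.023 − (-0.984) = 4.007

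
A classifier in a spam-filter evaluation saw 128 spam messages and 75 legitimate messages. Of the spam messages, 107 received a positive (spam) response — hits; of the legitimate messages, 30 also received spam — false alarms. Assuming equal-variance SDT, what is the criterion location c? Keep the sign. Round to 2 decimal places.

H = 107/128 = 0.8359
FA = 30/75 = 0.4000
z(0.8359) = 0.978, z(0.4000) = -0.253
c = −½·[z(H) + z(FA)] = −0.5 × (0.978 + (-0.253)) = -0.3625
c < 0: the classifier has a liberal response bias.

c = -0.36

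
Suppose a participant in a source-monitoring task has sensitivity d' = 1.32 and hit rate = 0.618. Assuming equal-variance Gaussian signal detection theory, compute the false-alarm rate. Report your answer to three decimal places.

false-alarm rate = 0.154

z(hit rate) = z(0.618) = 0.3002
z(FA) = z(H) − d' = 0.3002 − 1.32 = -1.0198
false-alarm rate = Φ(-1.0198) = 0.1539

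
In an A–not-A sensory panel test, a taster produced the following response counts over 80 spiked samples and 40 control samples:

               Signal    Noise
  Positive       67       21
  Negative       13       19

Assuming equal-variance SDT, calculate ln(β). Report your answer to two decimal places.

ln β = -0.48

H = 67/80 = 0.8375
FA = 21/40 = 0.5250
Φ⁻¹(H) = 0.984
Φ⁻¹(FA) = 0.063
ln β = −½·[z(H)² − z(FA)²] = −0.5 × (0.968 − 0.004) = -0.482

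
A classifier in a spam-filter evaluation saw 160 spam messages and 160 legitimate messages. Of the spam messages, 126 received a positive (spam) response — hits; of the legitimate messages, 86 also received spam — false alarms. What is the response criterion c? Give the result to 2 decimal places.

H = 126/160 = 0.7875
FA = 86/160 = 0.5375
z(H) = z(0.7875) = 0.798
z(FA) = z(0.5375) = 0.094
c = −½·[z(H) + z(FA)] = −0.5 × (0.798 + 0.094) = -0.446

c = -0.45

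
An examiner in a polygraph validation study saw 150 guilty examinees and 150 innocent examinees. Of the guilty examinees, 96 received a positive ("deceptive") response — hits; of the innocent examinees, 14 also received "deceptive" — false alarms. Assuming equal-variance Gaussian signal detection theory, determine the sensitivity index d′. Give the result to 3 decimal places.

H = 96/150 = 0.6400
FA = 14/150 = 0.0933
z(H) = z(0.6400) = 0.3585
z(FA) = z(0.0933) = -1.3207
d' = z(H) − z(FA) = 0.3585 − (-1.3207) = 1.6792

d′ = 1.679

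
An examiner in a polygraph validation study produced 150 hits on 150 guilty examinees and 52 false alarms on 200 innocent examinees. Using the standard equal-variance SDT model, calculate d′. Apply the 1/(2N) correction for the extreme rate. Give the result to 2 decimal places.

d′ = 3.36

The hit rate is 150/150 = 1, so apply the 1/(2N) correction: H → 1 − 1/(2·150) = 0.99667.
z(H) = z(0.99667) = 2.713
z(FA) = z(0.26000) = -0.643
d' = 2.713 − (-0.643) = 3.356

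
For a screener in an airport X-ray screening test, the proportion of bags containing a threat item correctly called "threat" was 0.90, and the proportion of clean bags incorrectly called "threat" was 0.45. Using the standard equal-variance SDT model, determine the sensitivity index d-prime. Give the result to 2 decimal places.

d-prime = 1.41

z(0.90) = 1.282, z(0.45) = -0.126
d' = z(H) − z(FA) = 1.282 − (-0.126) = 1.408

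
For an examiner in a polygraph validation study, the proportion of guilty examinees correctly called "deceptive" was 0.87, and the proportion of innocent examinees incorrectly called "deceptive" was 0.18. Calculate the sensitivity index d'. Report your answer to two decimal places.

z(H) = z(0.87) = 1.1264
z(FA) = z(0.18) = -0.9154
d' = z(H) − z(FA) = 1.1264 − (-0.9154) = 2.0418

d' = 2.04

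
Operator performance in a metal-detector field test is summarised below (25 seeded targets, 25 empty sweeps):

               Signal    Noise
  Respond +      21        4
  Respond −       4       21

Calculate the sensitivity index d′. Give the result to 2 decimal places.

d′ = 1.99

H = 21/25 = 0.8400
FA = 4/25 = 0.1600
z(H) = z(0.8400) = 0.9945
z(FA) = z(0.1600) = -0.9945
d' = z(H) − z(FA) = 0.9945 − (-0.9945) = 1.9890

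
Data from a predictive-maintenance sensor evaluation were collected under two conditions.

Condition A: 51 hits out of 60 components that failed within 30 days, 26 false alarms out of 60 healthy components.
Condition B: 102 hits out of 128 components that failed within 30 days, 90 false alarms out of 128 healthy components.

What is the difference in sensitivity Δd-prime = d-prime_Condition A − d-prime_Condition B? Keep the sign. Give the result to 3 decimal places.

Δd-prime = 0.907

Condition A: z(0.8500) = 1.0364, z(0.4333) = -0.1680, d' = 1.2044
Condition B: z(0.7969) = 0.8306, z(0.7031) = 0.5333, d' = 0.2973
Δd' = d'_Condition A − d'_Condition B = 1.2044 − 0.2973 = 0.9071
Condition A has the higher sensitivity.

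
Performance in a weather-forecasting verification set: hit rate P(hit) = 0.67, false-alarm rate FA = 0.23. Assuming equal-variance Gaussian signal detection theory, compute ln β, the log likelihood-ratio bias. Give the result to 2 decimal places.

z(H) = z(0.67) = 0.440
z(FA) = z(0.23) = -0.739
ln β = −½·[z(H)² − z(FA)²] = −0.5 × (0.194 − 0.546) = 0.176

ln β = 0.18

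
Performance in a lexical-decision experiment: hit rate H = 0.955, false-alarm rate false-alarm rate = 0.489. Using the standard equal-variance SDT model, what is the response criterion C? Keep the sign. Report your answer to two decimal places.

Φ⁻¹(H) = 1.6954
Φ⁻¹(FA) = -0.0276
c = −½·[z(H) + z(FA)] = −0.5 × (1.6954 + (-0.0276)) = -0.8339
c < 0: the participant has a liberal response bias.

C = -0.83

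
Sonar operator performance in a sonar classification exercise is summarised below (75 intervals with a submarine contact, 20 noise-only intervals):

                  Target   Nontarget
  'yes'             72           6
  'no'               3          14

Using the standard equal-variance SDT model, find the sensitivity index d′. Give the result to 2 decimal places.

d′ = 2.28

H = 72/75 = 0.9600
FA = 6/20 = 0.3000
z(0.9600) = 1.751, z(0.3000) = -0.524
d' = z(H) − z(FA) = 1.751 − (-0.524) = 2.275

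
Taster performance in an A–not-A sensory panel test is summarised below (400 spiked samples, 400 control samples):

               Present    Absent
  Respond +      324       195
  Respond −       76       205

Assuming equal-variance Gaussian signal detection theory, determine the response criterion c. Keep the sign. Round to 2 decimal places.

H = 324/400 = 0.8100
FA = 195/400 = 0.4875
Φ⁻¹(H) = Φ⁻¹(0.8100) = 0.878
Φ⁻¹(FA) = Φ⁻¹(0.4875) = -0.031
c = −½·[z(H) + z(FA)] = −0.5 × (0.878 + (-0.031)) = -0.4235
c < 0: the taster has a liberal response bias.

c = -0.42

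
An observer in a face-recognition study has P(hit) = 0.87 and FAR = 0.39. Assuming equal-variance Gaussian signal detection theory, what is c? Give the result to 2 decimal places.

c = -0.42

z(0.87) = 1.126, z(0.39) = -0.279
c = −½·[z(H) + z(FA)] = −0.5 × (1.126 + (-0.279)) = -0.4235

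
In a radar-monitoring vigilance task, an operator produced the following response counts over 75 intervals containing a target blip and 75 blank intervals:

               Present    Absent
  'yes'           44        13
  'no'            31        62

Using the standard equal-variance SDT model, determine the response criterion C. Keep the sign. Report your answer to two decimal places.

H = 44/75 = 0.5867
FA = 13/75 = 0.1733
z(0.5867) = 0.2191, z(0.1733) = -0.9412
c = −½·[z(H) + z(FA)] = −0.5 × (0.2191 + (-0.9412)) = 0.36105

C = 0.36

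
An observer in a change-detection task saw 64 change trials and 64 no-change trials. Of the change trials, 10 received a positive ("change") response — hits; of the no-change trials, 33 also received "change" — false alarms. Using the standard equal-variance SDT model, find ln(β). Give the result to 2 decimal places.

H = 10/64 = 0.1562
FA = 33/64 = 0.5156
z(H) = -1.010
z(FA) = 0.039
ln β = −½·[z(H)² − z(FA)²] = −0.5 × (1.020 − 0.002) = -0.509

ln β = -0.51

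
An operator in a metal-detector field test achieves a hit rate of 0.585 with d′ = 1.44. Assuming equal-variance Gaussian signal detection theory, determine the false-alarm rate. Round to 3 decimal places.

false-alarm rate = 0.110

z(hit rate) = z(0.585) = 0.2147
z(FA) = z(H) − d' = 0.2147 − 1.44 = -1.2253
false-alarm rate = Φ(-1.2253) = 0.1102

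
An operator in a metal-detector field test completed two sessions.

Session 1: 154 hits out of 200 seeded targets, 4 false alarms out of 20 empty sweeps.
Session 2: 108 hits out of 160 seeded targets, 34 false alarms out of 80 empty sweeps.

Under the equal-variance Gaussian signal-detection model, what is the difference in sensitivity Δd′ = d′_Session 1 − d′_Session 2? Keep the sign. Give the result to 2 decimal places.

Session 1: z(0.7700) = 0.739, z(0.2000) = -0.842, d' = 1.581
Session 2: z(0.6750) = 0.454, z(0.4250) = -0.189, d' = 0.643
Δd' = d'_Session 1 − d'_Session 2 = 1.581 − 0.643 = 0.938
Session 1 has the higher sensitivity.

Δd′ = 0.94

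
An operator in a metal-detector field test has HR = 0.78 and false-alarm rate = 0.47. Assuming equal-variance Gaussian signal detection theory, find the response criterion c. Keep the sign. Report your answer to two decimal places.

c = -0.35

Φ⁻¹(0.78) = 0.772, Φ⁻¹(0.47) = -0.075
c = −½·[z(H) + z(FA)] = −0.5 × (0.772 + (-0.075)) = -0.3485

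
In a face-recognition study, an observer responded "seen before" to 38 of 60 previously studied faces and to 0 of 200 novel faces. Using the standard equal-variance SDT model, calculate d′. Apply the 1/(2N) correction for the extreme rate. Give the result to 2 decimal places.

d′ = 3.15

The false-alarm rate is 0/200 = 0, so apply the 1/(2N) correction: FA → 1/(2·200) = 0.00250.
z(H) = z(0.63333) = 0.341
z(FA) = z(0.00250) = -2.807
d' = 0.341 − (-2.807) = 3.148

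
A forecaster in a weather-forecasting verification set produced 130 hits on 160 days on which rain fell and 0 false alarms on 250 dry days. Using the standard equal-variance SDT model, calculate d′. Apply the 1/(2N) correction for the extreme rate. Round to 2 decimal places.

d′ = 3.77

The false-alarm rate is 0/250 = 0, so apply the 1/(2N) correction: FA → 1/(2·250) = 0.00200.
z(H) = z(0.81250) = 0.887
z(FA) = z(0.00200) = -2.878
d' = 0.887 − (-2.878) = 3.765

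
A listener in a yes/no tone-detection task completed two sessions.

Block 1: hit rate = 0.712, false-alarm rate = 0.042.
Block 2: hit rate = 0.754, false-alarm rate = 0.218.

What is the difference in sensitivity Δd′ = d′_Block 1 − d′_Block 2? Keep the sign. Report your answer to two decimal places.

Δd′ = 0.82

Block 1: z(0.712) = 0.559, z(0.042) = -1.728, d' = 2.287
Block 2: z(0.754) = 0.687, z(0.218) = -0.779, d' = 1.466
Δd' = d'_Block 1 − d'_Block 2 = 2.287 − 1.466 = 0.821
Block 1 has the higher sensitivity.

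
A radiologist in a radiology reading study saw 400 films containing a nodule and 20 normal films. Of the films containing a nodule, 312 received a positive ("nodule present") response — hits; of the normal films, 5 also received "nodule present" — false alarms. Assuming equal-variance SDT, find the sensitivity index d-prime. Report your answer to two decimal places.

H = 312/400 = 0.7800
FA = 5/20 = 0.2500
z(0.7800) = 0.772, z(0.2500) = -0.674
d' = z(H) − z(FA) = 0.772 − (-0.674) = 1.446

d-prime = 1.45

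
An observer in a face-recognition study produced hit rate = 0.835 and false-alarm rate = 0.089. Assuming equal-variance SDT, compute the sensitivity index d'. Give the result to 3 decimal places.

z(H) = z(0.835) = 0.9741
z(FA) = z(0.089) = -1.3469
d' = z(H) − z(FA) = 0.9741 − (-1.3469) = 2.3210

d' = 2.321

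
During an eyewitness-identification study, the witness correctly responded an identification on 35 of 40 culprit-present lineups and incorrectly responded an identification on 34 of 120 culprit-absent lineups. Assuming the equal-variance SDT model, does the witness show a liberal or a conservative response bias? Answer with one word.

liberal

z(H) = 1.150, z(FA) = -0.573
c = −½·(z(H) + z(FA)) = -0.2885
c < 0 → liberal criterion (biased toward responding “yes”).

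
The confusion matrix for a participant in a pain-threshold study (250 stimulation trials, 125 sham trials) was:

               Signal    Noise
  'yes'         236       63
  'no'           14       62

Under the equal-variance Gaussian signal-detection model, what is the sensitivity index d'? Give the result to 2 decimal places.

H = 236/250 = 0.9440
FA = 63/125 = 0.5040
z(H) = 1.589
z(FA) = 0.010
d' = z(H) − z(FA) = 1.589 − 0.010 = 1.579

d' = 1.58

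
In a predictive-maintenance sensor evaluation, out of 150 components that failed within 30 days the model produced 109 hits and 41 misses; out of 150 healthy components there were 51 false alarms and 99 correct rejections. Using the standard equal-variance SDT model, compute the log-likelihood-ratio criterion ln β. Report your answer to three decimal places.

H = 109/150 = 0.7267
FA = 51/150 = 0.3400
z(H) = 0.6029
z(FA) = -0.4125
ln β = −½·[z(H)² − z(FA)²] = −0.5 × (0.3635 − 0.1702) = -0.09665

ln β = -0.097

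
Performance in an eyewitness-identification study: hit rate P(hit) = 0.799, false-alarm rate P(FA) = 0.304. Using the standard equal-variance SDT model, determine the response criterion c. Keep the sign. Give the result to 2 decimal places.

c = -0.16

z(H) = z(0.799) = 0.8381
z(FA) = z(0.304) = -0.5129
c = −½·[z(H) + z(FA)] = −0.5 × (0.8381 + (-0.5129)) = -0.1626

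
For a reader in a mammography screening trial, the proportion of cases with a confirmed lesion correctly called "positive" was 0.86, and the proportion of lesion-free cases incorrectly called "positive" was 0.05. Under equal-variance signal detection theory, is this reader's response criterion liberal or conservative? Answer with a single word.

z(H) = 1.080, z(FA) = -1.645
c = −½·(z(H) + z(FA)) = 0.2825
c > 0 → conservative criterion (biased toward responding “no”).

conservative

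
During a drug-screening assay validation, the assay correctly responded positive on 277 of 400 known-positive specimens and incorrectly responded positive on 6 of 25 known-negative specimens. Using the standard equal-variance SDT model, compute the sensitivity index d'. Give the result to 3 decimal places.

H = 277/400 = 0.6925
FA = 6/25 = 0.2400
Φ⁻¹(0.6925) = 0.5029, Φ⁻¹(0.2400) = -0.7063
d' = z(H) − z(FA) = 0.5029 − (-0.7063) = 1.2092

d' = 1.209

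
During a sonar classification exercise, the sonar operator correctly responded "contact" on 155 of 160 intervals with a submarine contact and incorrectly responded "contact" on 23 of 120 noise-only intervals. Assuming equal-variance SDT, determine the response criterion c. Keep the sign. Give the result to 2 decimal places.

c = -0.50

H = 155/160 = 0.9688
FA = 23/120 = 0.1917
z(H) = 1.8634
z(FA) = -0.8716
c = −½·[z(H) + z(FA)] = −0.5 × (1.8634 + (-0.8716)) = -0.4959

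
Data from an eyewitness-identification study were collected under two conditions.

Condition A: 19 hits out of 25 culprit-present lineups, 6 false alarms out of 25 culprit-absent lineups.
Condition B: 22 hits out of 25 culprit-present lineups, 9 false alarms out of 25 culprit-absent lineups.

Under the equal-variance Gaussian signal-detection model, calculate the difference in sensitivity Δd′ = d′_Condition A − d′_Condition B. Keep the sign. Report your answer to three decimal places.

Condition A: z(0.7600) = 0.7063, z(0.2400) = -0.7063, d' = 1.4126
Condition B: z(0.8800) = 1.1750, z(0.3600) = -0.3585, d' = 1.5335
Δd' = d'_Condition A − d'_Condition B = 1.4126 − 1.5335 = -0.1209
Condition B has the higher sensitivity.

Δd′ = -0.121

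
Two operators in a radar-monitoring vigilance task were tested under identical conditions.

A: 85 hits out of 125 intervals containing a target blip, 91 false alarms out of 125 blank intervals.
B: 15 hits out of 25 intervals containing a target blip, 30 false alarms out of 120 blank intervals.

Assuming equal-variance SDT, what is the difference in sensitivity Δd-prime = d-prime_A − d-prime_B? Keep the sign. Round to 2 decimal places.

A: z(0.6800) = 0.468, z(0.7280) = 0.607, d' = -0.139
B: z(0.6000) = 0.253, z(0.2500) = -0.674, d' = 0.927
Δd' = d'_A − d'_B = -0.139 − 0.927 = -1.066
B has the higher sensitivity.

Δd-prime = -1.07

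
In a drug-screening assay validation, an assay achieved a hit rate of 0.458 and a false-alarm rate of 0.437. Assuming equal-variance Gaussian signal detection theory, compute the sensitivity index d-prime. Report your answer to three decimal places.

d-prime = 0.053

z(0.458) = -0.1055, z(0.437) = -0.1586
d' = z(H) − z(FA) = -0.1055 − (-0.1586) = 0.0531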